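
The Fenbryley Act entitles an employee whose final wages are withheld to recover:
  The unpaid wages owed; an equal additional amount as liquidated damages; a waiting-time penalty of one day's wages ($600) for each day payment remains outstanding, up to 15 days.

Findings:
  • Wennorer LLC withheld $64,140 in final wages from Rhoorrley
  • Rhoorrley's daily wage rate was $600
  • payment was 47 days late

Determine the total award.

$137,280

Liquidated damages (equal amount): $64,140
Penalty days: min(47, 15) = 15
Waiting-time penalty: 15 × $600 = $9,000
Total award: $64,140 + $64,140 + $9,000 = $137,280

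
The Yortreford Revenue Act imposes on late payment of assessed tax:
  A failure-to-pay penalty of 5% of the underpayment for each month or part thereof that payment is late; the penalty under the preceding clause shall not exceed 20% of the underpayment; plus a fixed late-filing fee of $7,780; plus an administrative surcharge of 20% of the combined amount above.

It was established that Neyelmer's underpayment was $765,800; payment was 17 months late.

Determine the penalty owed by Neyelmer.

$193,128

Accrued rate: 5% × 17 = 85%, capped at 20% → 20%
Failure-to-pay penalty: 20% of $765,800 = $153,160
Penalty before surcharge: $153,160 + $7,780 = $160,940
Administrative surcharge: 20% of $160,940 = $32,188
Total penalty: $160,940 + $32,188 = $193,128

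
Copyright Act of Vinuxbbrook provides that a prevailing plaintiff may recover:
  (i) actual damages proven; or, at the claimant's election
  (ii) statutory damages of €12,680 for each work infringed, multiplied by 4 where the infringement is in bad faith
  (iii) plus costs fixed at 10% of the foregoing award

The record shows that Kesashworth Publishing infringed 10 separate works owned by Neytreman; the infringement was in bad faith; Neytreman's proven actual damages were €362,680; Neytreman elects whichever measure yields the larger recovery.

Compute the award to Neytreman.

Award: €557,920

Statutory damages: 10 × €12,680 = €126,800
Multiplied by 4: 4 × €126,800 = €507,200
Greater of actual damages (€362,680) or enhanced statutory damages (€507,200): €507,200
Costs: 10% of €507,200 = €50,720
Award plus costs: €507,200 + €50,720 = €557,920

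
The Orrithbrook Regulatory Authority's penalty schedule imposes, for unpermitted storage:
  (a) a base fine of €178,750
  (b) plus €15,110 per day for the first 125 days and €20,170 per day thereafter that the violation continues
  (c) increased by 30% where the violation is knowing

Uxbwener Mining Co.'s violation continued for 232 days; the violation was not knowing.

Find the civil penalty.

First 125 days: 125 × €15,110 = €1,888,750
Remaining days: (232 − 125) × €20,170 = €2,158,190
Per-day component: €1,888,750 + €2,158,190 = €4,046,940
Base plus per-day: €178,750 + €4,046,940 = €4,225,690
The violation was not knowing: no 30% increase.

€4,225,690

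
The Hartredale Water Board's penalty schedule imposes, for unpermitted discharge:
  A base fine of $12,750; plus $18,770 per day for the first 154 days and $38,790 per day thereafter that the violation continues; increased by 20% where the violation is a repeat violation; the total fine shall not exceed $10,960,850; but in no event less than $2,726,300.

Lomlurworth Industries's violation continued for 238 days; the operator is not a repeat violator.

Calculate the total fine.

$6,161,690

First 154 days: 154 × $18,770 = $2,890,580
Remaining days: (238 − 154) × $38,790 = $3,258,360
Per-day component: $2,890,580 + $3,258,360 = $6,148,940
Base plus per-day: $12,750 + $6,148,940 = $6,161,690
The operator is not a repeat violator: no 20% increase.
Cap at $10,960,850: $6,161,690 is within the cap, no reduction.
Minimum $2,726,300: $6,161,690 meets the minimum, no increase.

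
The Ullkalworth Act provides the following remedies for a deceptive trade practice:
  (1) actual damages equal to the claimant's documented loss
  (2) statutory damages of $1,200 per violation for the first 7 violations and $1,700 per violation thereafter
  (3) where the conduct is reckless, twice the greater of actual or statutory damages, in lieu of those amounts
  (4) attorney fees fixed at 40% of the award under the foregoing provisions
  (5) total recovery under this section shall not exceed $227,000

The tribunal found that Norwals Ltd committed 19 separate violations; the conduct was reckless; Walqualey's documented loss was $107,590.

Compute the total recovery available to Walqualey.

$227,000

First 7 violations: 7 × $1,200 = $8,400
Remaining violations: (19 − 7) × $1,700 = $20,400
Statutory damages: $8,400 + $20,400 = $28,800
Greater of actual damages ($107,590) or statutory damages ($28,800): $107,590
Doubled: 2 × $107,590 = $215,180
Attorney fees: 40% of $215,180 = $86,072
Total before cap: $215,180 + $86,072 = $301,252
Cap at $227,000: $301,252 exceeds the cap → $227,000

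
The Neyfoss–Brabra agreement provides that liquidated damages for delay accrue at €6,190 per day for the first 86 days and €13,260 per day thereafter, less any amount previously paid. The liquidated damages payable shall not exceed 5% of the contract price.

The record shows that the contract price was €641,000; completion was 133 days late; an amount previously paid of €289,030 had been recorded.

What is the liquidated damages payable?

First 86 days: 86 × €6,190 = €532,340
Remaining days: (133 − 86) × €13,260 = €623,220
Accrued per-day damages: €532,340 + €623,220 = €1,155,560
Less amount previously paid: €1,155,560 − €289,030 = €866,530
Cap: 5% of €641,000 = €32,050
Cap at €32,050: €866,530 exceeds the cap → €32,050

€32,050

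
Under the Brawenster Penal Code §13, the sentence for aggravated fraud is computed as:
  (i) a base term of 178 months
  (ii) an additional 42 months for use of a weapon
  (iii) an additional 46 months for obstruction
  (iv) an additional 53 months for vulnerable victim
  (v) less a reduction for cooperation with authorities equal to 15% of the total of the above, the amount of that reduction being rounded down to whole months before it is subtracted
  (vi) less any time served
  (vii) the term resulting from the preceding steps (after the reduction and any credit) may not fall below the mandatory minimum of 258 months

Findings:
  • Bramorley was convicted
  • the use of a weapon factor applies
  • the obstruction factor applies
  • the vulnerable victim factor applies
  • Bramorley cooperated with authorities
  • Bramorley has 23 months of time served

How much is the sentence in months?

Sentence: 258 months

Use of a weapon enhancement: +42 months
Obstruction enhancement: +46 months
Vulnerable victim enhancement: +53 months
Adjusted term: 178 months + 42 months + 46 months + 53 months = 319 months
Cooperation with authorities reduction: 15% of 319 months = 47 months (rounded down)
After reduction: 319 − 47 = 272 months
Less time served: 272 months − 23 months = 249 months
Minimum 258 months: 249 months is below the minimum → 258 months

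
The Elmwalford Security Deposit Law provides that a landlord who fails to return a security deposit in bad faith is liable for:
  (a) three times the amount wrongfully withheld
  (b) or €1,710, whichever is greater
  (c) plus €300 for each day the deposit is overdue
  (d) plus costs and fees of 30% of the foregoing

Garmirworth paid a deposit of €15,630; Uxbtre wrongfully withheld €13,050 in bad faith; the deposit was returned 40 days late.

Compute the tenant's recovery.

Recovery: €66,495

Trebled: 3 × €13,050 = €39,150
Minimum €1,710: €39,150 meets the minimum, no increase.
Late-return penalty: 40 × €300 = €12,000
Damages plus late penalty: €39,150 + €12,000 = €51,150
Costs and fees: 30% of €51,150 = €15,345
Total recovery: €51,150 + €15,345 = €66,495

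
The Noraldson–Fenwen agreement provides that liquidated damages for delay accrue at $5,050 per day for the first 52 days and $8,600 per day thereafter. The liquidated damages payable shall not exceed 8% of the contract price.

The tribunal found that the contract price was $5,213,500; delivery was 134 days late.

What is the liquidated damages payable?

$417,080

First 52 days: 52 × $5,050 = $262,600
Remaining days: (134 − 52) × $8,600 = $705,200
Accrued per-day damages: $262,600 + $705,200 = $967,800
Cap: 8% of $5,213,500 = $417,080
Cap at $417,080: $967,800 exceeds the cap → $417,080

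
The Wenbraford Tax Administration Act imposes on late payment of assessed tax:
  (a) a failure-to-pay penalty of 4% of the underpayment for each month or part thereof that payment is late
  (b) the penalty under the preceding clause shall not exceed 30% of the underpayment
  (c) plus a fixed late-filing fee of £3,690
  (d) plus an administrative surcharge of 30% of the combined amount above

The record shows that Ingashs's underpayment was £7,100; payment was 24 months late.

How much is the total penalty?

Accrued rate: 4% × 24 = 96%, capped at 30% → 30%
Failure-to-pay penalty: 30% of £7,100 = £2,130
Penalty before surcharge: £2,130 + £3,690 = £5,820
Administrative surcharge: 30% of £5,820 = £1,746
Total penalty: £5,820 + £1,746 = £7,566

Penalty: £7,566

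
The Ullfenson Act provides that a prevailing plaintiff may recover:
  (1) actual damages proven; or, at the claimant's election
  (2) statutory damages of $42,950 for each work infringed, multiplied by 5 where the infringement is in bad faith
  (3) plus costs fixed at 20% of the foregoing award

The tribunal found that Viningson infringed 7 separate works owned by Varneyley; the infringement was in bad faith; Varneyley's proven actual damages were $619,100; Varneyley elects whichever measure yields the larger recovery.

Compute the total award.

Award: $1,803,900

Statutory damages: 7 × $42,950 = $300,650
Multiplied by 5: 5 × $300,650 = $1,503,250
Greater of actual damages ($619,100) or enhanced statutory damages ($1,503,250): $1,503,250
Costs: 20% of $1,503,250 = $300,650
Award plus costs: $1,503,250 + $300,650 = $1,803,900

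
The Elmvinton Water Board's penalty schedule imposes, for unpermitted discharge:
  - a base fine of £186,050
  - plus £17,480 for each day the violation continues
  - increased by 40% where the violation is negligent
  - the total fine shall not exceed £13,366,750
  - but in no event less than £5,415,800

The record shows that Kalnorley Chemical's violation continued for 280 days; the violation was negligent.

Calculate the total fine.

Civil penalty: £7,112,630

Per-day component: 280 × £17,480 = £4,894,400
Base plus per-day: £186,050 + £4,894,400 = £5,080,450
Enhancement: 40% of £5,080,450 = £2,032,180
Enhanced fine: £5,080,450 + £2,032,180 = £7,112,630
Cap at £13,366,750: £7,112,630 is within the cap, no reduction.
Minimum £5,415,800: £7,112,630 meets the minimum, no increase.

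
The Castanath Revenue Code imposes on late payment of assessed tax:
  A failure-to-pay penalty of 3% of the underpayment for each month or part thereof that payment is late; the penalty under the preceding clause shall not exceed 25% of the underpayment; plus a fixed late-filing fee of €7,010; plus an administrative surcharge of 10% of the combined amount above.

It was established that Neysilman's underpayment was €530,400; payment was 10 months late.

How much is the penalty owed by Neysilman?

€153,571

Accrued rate: 3% × 10 = 30%, capped at 25% → 25%
Failure-to-pay penalty: 25% of €530,400 = €132,600
Penalty before surcharge: €132,600 + €7,010 = €139,610
Administrative surcharge: 10% of €139,610 = €13,961
Total penalty: €139,610 + €13,961 = €153,571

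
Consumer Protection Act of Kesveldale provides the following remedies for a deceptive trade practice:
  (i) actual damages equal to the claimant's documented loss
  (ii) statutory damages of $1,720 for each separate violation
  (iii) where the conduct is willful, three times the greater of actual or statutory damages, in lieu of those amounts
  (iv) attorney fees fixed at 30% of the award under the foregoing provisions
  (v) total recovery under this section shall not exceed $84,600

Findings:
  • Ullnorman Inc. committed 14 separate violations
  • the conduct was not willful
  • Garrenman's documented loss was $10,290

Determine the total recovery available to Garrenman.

Statutory damages: 14 × $1,720 = $24,080
Conduct not willful: the in-lieu enhancement does not apply.
Actual plus statutory damages: $10,290 + $24,080 = $34,370
Attorney fees: 30% of $34,370 = $10,311
Total before cap: $34,370 + $10,311 = $44,681
Cap at $84,600: $44,681 is within the cap, no reduction.

$44,681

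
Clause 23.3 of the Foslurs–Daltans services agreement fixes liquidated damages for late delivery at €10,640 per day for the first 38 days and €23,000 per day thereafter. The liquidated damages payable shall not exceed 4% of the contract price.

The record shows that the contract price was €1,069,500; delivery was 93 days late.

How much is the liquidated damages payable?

First 38 days: 38 × €10,640 = €404,320
Remaining days: (93 − 38) × €23,000 = €1,265,000
Accrued per-day damages: €404,320 + €1,265,000 = €1,669,320
Cap: 4% of €1,069,500 = €42,780
Cap at €42,780: €1,669,320 exceeds the cap → €42,780

€42,780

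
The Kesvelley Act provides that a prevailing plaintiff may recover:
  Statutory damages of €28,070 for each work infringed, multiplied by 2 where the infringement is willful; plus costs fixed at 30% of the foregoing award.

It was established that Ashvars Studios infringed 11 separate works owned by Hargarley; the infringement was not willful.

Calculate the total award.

Statutory damages: 11 × €28,070 = €308,770
Infringement not willful: no ×2 enhancement.
Costs: 30% of €308,770 = €92,631
Award plus costs: €308,770 + €92,631 = €401,401

€401,401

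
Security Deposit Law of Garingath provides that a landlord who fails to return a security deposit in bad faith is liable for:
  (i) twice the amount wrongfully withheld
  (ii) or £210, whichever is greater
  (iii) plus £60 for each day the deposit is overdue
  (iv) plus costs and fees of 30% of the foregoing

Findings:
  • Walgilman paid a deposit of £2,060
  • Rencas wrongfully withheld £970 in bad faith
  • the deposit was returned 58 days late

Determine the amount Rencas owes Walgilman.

£7,046

Doubled: 2 × £970 = £1,940
Minimum £210: £1,940 meets the minimum, no increase.
Late-return penalty: 58 × £60 = £3,480
Damages plus late penalty: £1,940 + £3,480 = £5,420
Costs and fees: 30% of £5,420 = £1,626
Total recovery: £5,420 + £1,626 = £7,046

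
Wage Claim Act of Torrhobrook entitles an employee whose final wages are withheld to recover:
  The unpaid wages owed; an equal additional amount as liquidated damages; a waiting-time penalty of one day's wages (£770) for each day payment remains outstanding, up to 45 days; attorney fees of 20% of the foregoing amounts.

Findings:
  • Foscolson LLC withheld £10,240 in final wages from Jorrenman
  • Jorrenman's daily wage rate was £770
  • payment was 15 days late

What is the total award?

£38,436

Liquidated damages (equal amount): £10,240
Penalty days: min(15, 45) = 15
Waiting-time penalty: 15 × £770 = £11,550
Subtotal: £10,240 + £10,240 + £11,550 = £32,030
Attorney fees: 20% of £32,030 = £6,406
Total award: £32,030 + £6,406 = £38,436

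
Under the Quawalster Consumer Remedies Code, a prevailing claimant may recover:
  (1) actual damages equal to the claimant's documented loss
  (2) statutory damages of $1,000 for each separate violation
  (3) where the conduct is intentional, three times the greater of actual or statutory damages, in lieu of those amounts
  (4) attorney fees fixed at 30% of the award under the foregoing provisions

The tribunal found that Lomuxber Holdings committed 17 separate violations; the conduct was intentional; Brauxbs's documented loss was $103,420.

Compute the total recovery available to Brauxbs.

Statutory damages: 17 × $1,000 = $17,000
Greater of actual damages ($103,420) or statutory damages ($17,000): $103,420
Trebled: 3 × $103,420 = $310,260
Attorney fees: 30% of $310,260 = $93,078
Total recovery: $310,260 + $93,078 = $403,338

$403,338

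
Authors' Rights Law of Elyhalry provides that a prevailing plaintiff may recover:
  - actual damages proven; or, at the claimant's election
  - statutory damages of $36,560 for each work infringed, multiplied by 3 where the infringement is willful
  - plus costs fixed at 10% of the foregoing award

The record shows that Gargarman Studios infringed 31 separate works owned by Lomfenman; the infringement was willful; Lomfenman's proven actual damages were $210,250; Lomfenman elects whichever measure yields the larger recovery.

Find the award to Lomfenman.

Statutory damages: 31 × $36,560 = $1,133,360
Trebled: 3 × $1,133,360 = $3,400,080
Greater of actual damages ($210,250) or enhanced statutory damages ($3,400,080): $3,400,080
Costs: 10% of $3,400,080 = $340,008
Award plus costs: $3,400,080 + $340,008 = $3,740,088

$3,740,088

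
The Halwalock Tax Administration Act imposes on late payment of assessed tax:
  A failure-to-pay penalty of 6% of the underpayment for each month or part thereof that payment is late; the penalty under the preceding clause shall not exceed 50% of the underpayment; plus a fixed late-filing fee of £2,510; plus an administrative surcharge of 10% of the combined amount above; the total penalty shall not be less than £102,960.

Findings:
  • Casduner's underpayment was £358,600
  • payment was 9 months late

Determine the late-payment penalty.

£199,991

Accrued rate: 6% × 9 = 54%, capped at 50% → 50%
Failure-to-pay penalty: 50% of £358,600 = £179,300
Penalty before surcharge: £179,300 + £2,510 = £181,810
Administrative surcharge: 10% of £181,810 = £18,181
Total penalty: £181,810 + £18,181 = £199,991
Minimum £102,960: £199,991 meets the minimum, no increase.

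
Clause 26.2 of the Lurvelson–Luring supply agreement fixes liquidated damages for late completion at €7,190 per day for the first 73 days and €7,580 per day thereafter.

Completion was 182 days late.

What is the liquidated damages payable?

First 73 days: 73 × €7,190 = €524,870
Remaining days: (182 − 73) × €7,580 = €826,220
Accrued per-day damages: €524,870 + €826,220 = €1,351,090

€1,351,090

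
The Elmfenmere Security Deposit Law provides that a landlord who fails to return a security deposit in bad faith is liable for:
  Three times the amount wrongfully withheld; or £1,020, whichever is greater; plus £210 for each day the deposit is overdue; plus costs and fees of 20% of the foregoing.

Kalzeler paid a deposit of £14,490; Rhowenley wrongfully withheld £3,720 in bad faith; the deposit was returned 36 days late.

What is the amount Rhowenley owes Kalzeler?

Trebled: 3 × £3,720 = £11,160
Minimum £1,020: £11,160 meets the minimum, no increase.
Late-return penalty: 36 × £210 = £7,560
Damages plus late penalty: £11,160 + £7,560 = £18,720
Costs and fees: 20% of £18,720 = £3,744
Total recovery: £18,720 + £3,744 = £22,464

£22,464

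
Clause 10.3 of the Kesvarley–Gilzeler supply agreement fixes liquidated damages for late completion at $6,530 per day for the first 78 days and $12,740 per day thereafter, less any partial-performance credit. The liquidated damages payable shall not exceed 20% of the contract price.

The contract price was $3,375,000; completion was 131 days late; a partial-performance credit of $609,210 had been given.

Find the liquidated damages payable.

First 78 days: 78 × $6,530 = $509,340
Remaining days: (131 − 78) × $12,740 = $675,220
Accrued per-day damages: $509,340 + $675,220 = $1,184,560
Less partial-performance credit: $1,184,560 − $609,210 = $575,350
Cap: 20% of $3,375,000 = $675,000
Cap at $675,000: $575,350 is within the cap, no reduction.

$575,350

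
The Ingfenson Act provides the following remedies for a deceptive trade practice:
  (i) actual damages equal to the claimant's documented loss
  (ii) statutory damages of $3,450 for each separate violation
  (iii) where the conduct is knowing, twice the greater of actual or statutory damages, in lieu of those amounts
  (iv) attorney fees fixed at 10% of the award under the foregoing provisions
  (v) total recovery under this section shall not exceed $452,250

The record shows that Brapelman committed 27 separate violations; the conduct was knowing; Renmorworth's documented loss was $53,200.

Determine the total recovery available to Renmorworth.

Statutory damages: 27 × $3,450 = $93,150
Greater of actual damages ($53,200) or statutory damages ($93,150): $93,150
Doubled: 2 × $93,150 = $186,300
Attorney fees: 10% of $186,300 = $18,630
Total before cap: $186,300 + $18,630 = $204,930
Cap at $452,250: $204,930 is within the cap, no reduction.

$204,930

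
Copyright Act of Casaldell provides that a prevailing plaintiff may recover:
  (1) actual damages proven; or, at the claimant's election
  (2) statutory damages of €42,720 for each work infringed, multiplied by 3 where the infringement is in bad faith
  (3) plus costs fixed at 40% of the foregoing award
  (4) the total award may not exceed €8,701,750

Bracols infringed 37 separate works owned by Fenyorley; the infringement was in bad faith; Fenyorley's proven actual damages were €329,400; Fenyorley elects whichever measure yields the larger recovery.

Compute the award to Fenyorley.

€6,638,688

Statutory damages: 37 × €42,720 = €1,580,640
Trebled: 3 × €1,580,640 = €4,741,920
Greater of actual damages (€329,400) or enhanced statutory damages (€4,741,920): €4,741,920
Costs: 40% of €4,741,920 = €1,896,768
Award plus costs: €4,741,920 + €1,896,768 = €6,638,688
Cap at €8,701,750: €6,638,688 is within the cap, no reduction.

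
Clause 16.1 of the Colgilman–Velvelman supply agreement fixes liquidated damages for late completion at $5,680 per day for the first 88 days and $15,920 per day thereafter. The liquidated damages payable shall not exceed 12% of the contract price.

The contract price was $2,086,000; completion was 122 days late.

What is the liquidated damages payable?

$250,320

First 88 days: 88 × $5,680 = $499,840
Remaining days: (122 − 88) × $15,920 = $541,280
Accrued per-day damages: $499,840 + $541,280 = $1,041,120
Cap: 12% of $2,086,000 = $250,320
Cap at $250,320: $1,041,120 exceeds the cap → $250,320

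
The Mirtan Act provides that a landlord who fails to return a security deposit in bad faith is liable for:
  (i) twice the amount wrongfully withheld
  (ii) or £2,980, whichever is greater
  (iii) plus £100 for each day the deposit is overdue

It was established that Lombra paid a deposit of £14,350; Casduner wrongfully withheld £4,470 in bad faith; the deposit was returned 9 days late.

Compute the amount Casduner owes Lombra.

Doubled: 2 × £4,470 = £8,940
Minimum £2,980: £8,940 meets the minimum, no increase.
Late-return penalty: 9 × £100 = £900
Damages plus late penalty: £8,940 + £900 = £9,840

Recovery: £9,840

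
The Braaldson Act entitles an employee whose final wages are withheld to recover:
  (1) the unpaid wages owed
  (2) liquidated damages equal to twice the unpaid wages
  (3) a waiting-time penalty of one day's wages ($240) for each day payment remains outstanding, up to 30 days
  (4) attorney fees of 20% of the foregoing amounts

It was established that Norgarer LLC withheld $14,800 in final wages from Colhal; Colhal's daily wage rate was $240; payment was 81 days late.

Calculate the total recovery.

Total award: $61,920

Doubled: 2 × $14,800 = $29,600
Penalty days: min(81, 30) = 30
Waiting-time penalty: 30 × $240 = $7,200
Subtotal: $14,800 + $29,600 + $7,200 = $51,600
Attorney fees: 20% of $51,600 = $10,320
Total award: $51,600 + $10,320 = $61,920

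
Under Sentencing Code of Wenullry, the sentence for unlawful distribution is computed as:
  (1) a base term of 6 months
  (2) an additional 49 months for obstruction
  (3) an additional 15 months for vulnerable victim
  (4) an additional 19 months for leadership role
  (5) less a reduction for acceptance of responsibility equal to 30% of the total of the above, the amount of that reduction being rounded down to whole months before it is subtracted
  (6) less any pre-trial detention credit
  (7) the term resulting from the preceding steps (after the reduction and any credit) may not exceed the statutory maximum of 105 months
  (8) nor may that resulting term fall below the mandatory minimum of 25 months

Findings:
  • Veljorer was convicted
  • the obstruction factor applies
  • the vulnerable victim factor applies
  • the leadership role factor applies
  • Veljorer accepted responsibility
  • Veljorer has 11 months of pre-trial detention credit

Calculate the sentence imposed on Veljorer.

Obstruction enhancement: +49 months
Vulnerable victim enhancement: +15 months
Leadership role enhancement: +19 months
Adjusted term: 6 months + 49 months + 15 months + 19 months = 89 months
Acceptance of responsibility reduction: 30% of 89 months = 26 months (rounded down)
After reduction: 89 − 26 = 63 months
Less pre-trial detention credit: 63 months − 11 months = 52 months
Cap at 105 months: 52 months is within the cap, no reduction.
Minimum 25 months: 52 months meets the minimum, no increase.

52 months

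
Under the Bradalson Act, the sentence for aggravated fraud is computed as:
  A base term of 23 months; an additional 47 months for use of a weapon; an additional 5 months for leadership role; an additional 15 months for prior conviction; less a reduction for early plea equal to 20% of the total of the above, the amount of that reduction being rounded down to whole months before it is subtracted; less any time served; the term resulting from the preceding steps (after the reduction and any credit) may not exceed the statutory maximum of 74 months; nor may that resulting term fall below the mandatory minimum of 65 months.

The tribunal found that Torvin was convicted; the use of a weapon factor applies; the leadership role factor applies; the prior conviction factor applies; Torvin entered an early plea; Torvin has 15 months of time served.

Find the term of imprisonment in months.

65 months

Use of a weapon enhancement: +47 months
Leadership role enhancement: +5 months
Prior conviction enhancement: +15 months
Adjusted term: 23 months + 47 months + 5 months + 15 months = 90 months
Early plea reduction: 20% of 90 months = 18 months (rounded down)
After reduction: 90 − 18 = 72 months
Less time served: 72 months − 15 months = 57 months
Cap at 74 months: 57 months is within the cap, no reduction.
Minimum 65 months: 57 months is below the minimum → 65 months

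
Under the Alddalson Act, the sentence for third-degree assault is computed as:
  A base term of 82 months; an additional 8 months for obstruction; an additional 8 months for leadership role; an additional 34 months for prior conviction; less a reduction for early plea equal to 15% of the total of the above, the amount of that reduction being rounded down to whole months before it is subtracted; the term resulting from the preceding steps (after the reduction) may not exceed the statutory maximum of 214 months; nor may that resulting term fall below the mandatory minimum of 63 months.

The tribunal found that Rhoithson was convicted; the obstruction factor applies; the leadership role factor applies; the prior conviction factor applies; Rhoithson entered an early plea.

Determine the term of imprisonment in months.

113 months

Obstruction enhancement: +8 months
Leadership role enhancement: +8 months
Prior conviction enhancement: +34 months
Adjusted term: 82 months + 8 months + 8 months + 34 months = 132 months
Early plea reduction: 15% of 132 months = 19 months (rounded down)
After reduction: 132 − 19 = 113 months
Cap at 214 months: 113 months is within the cap, no reduction.
Minimum 63 months: 113 months meets the minimum, no increase.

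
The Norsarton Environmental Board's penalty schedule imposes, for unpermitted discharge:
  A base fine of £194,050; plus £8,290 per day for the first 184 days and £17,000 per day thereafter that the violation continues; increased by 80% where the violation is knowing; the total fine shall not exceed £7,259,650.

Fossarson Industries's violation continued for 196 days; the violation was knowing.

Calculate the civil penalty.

Civil penalty: £3,462,138

First 184 days: 184 × £8,290 = £1,525,360
Remaining days: (196 − 184) × £17,000 = £204,000
Per-day component: £1,525,360 + £204,000 = £1,729,360
Base plus per-day: £194,050 + £1,729,360 = £1,923,410
Enhancement: 80% of £1,923,410 = £1,538,728
Enhanced fine: £1,923,410 + £1,538,728 = £3,462,138
Cap at £7,259,650: £3,462,138 is within the cap, no reduction.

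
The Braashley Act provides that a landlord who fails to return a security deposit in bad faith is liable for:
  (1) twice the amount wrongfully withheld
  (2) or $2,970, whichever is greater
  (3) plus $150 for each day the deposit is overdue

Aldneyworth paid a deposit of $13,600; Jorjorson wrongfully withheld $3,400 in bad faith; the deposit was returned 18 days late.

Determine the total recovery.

$9,500

Doubled: 2 × $3,400 = $6,800
Minimum $2,970: $6,800 meets the minimum, no increase.
Late-return penalty: 18 × $150 = $2,700
Damages plus late penalty: $6,800 + $2,700 = $9,500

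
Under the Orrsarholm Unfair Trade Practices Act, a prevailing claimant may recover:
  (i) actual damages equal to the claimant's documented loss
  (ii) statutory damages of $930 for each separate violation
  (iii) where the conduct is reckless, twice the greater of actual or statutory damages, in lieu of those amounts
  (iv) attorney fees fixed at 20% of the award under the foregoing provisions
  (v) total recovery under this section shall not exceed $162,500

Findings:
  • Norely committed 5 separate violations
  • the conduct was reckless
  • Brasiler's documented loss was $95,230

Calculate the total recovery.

Statutory damages: 5 × $930 = $4,650
Greater of actual damages ($95,230) or statutory damages ($4,650): $95,230
Doubled: 2 × $95,230 = $190,460
Attorney fees: 20% of $190,460 = $38,092
Total before cap: $190,460 + $38,092 = $228,552
Cap at $162,500: $228,552 exceeds the cap → $162,500

$162,500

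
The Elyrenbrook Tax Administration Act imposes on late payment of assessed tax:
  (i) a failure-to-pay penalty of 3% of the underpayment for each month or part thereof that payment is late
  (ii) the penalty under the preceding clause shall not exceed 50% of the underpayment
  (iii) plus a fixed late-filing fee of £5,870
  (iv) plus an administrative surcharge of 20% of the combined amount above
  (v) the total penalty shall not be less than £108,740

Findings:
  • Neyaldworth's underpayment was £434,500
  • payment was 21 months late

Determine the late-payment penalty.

£267,744

Accrued rate: 3% × 21 = 63%, capped at 50% → 50%
Failure-to-pay penalty: 50% of £434,500 = £217,250
Penalty before surcharge: £217,250 + £5,870 = £223,120
Administrative surcharge: 20% of £223,120 = £44,624
Total penalty: £223,120 + £44,624 = £267,744
Minimum £108,740: £267,744 meets the minimum, no increase.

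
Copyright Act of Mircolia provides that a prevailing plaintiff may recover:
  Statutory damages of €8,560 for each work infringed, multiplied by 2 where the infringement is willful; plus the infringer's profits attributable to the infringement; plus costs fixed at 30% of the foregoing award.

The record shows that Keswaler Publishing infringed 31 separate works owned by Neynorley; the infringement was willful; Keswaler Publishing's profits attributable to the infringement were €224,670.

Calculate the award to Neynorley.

€982,007

Statutory damages: 31 × €8,560 = €265,360
Doubled: 2 × €265,360 = €530,720
Combined award: €530,720 + €224,670 = €755,390
Costs: 30% of €755,390 = €226,617
Award plus costs: €755,390 + €226,617 = €982,007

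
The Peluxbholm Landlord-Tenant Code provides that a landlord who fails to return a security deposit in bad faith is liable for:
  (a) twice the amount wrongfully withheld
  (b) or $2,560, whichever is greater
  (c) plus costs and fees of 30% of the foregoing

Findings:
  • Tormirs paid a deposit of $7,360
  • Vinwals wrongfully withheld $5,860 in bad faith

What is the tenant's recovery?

$15,236

Doubled: 2 × $5,860 = $11,720
Minimum $2,560: $11,720 meets the minimum, no increase.
Costs and fees: 30% of $11,720 = $3,516
Total recovery: $11,720 + $3,516 = $15,236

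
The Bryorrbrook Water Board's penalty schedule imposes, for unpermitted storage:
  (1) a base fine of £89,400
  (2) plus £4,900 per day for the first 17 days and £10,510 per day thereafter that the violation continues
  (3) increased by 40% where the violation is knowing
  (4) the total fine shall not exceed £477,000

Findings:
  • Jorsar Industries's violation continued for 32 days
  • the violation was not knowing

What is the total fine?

£330,350

First 17 days: 17 × £4,900 = £83,300
Remaining days: (32 − 17) × £10,510 = £157,650
Per-day component: £83,300 + £157,650 = £240,950
Base plus per-day: £89,400 + £240,950 = £330,350
The violation was not knowing: no 40% increase.
Cap at £477,000: £330,350 is within the cap, no reduction.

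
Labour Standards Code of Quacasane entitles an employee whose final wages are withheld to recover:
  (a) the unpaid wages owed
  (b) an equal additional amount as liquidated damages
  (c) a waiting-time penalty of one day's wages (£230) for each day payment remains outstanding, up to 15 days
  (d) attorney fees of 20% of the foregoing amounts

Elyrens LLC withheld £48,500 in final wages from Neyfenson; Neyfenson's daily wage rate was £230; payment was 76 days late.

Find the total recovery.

£120,540

Liquidated damages (equal amount): £48,500
Penalty days: min(76, 15) = 15
Waiting-time penalty: 15 × £230 = £3,450
Subtotal: £48,500 + £48,500 + £3,450 = £100,450
Attorney fees: 20% of £100,450 = £20,090
Total award: £100,450 + £20,090 = £120,540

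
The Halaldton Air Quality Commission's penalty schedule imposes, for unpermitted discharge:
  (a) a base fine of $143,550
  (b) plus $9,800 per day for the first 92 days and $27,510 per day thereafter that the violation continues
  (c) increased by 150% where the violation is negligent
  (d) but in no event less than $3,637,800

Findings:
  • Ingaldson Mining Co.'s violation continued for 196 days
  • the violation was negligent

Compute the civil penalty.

First 92 days: 92 × $9,800 = $901,600
Remaining days: (196 − 92) × $27,510 = $2,861,040
Per-day component: $901,600 + $2,861,040 = $3,762,640
Base plus per-day: $143,550 + $3,762,640 = $3,906,190
Enhancement: 150% of $3,906,190 = $5,859,285
Enhanced fine: $3,906,190 + $5,859,285 = $9,765,475
Minimum $3,637,800: $9,765,475 meets the minimum, no increase.

$9,765,475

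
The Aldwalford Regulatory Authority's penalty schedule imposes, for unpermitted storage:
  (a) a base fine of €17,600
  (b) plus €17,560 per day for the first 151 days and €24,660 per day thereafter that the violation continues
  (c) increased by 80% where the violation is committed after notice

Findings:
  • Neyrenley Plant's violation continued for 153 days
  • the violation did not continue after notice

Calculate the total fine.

First 151 days: 151 × €17,560 = €2,651,560
Remaining days: (153 − 151) × €24,660 = €49,320
Per-day component: €2,651,560 + €49,320 = €2,700,880
Base plus per-day: €17,600 + €2,700,880 = €2,718,480
The violation did not continue after notice: no 80% increase.

Civil penalty: €2,718,480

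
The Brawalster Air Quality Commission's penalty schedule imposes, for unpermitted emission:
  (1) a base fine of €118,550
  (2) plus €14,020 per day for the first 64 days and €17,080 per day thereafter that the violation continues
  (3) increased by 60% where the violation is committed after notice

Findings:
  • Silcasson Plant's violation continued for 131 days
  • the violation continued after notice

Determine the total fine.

Civil penalty: €3,456,304

First 64 days: 64 × €14,020 = €897,280
Remaining days: (131 − 64) × €17,080 = €1,144,360
Per-day component: €897,280 + €1,144,360 = €2,041,640
Base plus per-day: €118,550 + €2,041,640 = €2,160,190
Enhancement: 60% of €2,160,190 = €1,296,114
Enhanced fine: €2,160,190 + €1,296,114 = €3,456,304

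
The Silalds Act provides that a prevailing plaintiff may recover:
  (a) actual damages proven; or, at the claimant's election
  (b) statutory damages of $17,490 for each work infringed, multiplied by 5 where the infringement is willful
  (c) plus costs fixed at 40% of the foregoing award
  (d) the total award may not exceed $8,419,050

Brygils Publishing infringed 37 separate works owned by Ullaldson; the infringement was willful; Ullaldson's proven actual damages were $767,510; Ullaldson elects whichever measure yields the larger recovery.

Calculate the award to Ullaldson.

Statutory damages: 37 × $17,490 = $647,130
Multiplied by 5: 5 × $647,130 = $3,235,650
Greater of actual damages ($767,510) or enhanced statutory damages ($3,235,650): $3,235,650
Costs: 40% of $3,235,650 = $1,294,260
Award plus costs: $3,235,650 + $1,294,260 = $4,529,910
Cap at $8,419,050: $4,529,910 is within the cap, no reduction.

$4,529,910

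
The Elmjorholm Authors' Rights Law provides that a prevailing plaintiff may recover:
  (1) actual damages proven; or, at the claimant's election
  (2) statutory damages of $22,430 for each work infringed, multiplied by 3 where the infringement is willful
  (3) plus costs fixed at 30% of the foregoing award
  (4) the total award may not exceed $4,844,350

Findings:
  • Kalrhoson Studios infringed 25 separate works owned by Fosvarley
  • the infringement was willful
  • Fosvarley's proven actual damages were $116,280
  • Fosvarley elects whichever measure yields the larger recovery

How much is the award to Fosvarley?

Award: $2,186,925

Statutory damages: 25 × $22,430 = $560,750
Trebled: 3 × $560,750 = $1,682,250
Greater of actual damages ($116,280) or enhanced statutory damages ($1,682,250): $1,682,250
Costs: 30% of $1,682,250 = $504,675
Award plus costs: $1,682,250 + $504,675 = $2,186,925
Cap at $4,844,350: $2,186,925 is within the cap, no reduction.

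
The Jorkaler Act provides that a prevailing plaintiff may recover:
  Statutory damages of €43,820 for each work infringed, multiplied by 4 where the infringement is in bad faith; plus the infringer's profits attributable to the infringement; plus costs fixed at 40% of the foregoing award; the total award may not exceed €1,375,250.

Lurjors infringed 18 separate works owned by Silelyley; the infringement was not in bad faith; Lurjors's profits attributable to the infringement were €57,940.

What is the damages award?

Statutory damages: 18 × €43,820 = €788,760
Infringement not in bad faith: no ×4 enhancement.
Combined award: €788,760 + €57,940 = €846,700
Costs: 40% of €846,700 = €338,680
Award plus costs: €846,700 + €338,680 = €1,185,380
Cap at €1,375,250: €1,185,380 is within the cap, no reduction.

€1,185,380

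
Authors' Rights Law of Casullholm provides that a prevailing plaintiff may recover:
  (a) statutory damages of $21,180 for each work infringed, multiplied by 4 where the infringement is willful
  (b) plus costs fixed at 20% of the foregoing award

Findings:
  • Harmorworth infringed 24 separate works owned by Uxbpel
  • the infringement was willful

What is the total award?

$2,439,936

Statutory damages: 24 × $21,180 = $508,320
Multiplied by 4: 4 × $508,320 = $2,033,280
Costs: 20% of $2,033,280 = $406,656
Award plus costs: $2,033,280 + $406,656 = $2,439,936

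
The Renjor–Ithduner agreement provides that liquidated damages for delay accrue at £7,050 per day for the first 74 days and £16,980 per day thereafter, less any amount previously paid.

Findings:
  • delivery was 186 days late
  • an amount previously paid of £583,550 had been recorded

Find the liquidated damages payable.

First 74 days: 74 × £7,050 = £521,700
Remaining days: (186 − 74) × £16,980 = £1,901,760
Accrued per-day damages: £521,700 + £1,901,760 = £2,423,460
Less amount previously paid: £2,423,460 − £583,550 = £1,839,910

£1,839,910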